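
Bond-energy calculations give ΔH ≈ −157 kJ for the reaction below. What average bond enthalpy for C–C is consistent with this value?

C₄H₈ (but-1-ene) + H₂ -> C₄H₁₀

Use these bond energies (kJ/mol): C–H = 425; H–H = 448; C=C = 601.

Let D be the C–C bond energy.
Σ(broken) = 2×D + 8×425 + 1×601 + 1×448 = 4449 + 2D
Σ(formed) = 3×D + 10×425 = 4250 + 3D
ΔH = Σ(broken) − Σ(formed) = (4449 + 2D) − (4250 + 3D) = +199 − D
Setting this equal to −157 kJ gives D = 356 kJ/mol.

D(C–C) ≈ 356 kJ/mol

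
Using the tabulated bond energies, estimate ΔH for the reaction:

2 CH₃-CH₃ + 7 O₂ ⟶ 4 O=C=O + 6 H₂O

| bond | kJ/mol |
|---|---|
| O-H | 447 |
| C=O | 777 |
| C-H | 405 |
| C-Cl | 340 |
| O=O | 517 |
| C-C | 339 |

ΔH ≈ −2423 kJ

Bonds broken (reactants):
  C-C: 2 × 339 = 678
  C-H: 12 × 405 = 4860
  O=O: 7 × 517 = 3619
  Σ(broken) = 9157 kJ
Bonds formed (products):
  C=O: 8 × 777 = 6216
  O-H: 12 × 447 = 5364
  Σ(formed) = 11580 kJ
ΔH = Σ(broken) − Σ(formed) = 9157 − 11580 = −2423 kJ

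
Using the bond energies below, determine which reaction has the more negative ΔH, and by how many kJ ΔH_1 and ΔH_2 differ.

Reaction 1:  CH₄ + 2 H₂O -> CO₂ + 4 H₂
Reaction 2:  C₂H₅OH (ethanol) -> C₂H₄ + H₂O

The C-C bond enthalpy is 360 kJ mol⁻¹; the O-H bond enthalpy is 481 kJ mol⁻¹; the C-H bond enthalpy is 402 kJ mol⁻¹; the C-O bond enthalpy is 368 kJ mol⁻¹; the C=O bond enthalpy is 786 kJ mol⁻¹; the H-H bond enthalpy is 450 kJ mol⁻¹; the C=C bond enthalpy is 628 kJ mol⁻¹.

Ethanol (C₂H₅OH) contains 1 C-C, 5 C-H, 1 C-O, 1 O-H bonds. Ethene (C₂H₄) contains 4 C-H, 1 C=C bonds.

Reaction 1:
  Bonds broken (reactants):
    C-H: 4 × 402 = 1608
    O-H: 4 × 481 = 1924
    Σ(broken) = 3532 kJ
  Bonds formed (products):
    C=O: 2 × 786 = 1572
    H-H: 4 × 450 = 1800
    Σ(formed) = 3372 kJ
  ΔH_1 = 3532 − 3372 = +160 kJ
Reaction 2:
  Bonds broken (reactants):
    C-C: 1 × 360 = 360
    C-H: 5 × 402 = 2010
    C-O: 1 × 368 = 368
    O-H: 1 × 481 = 481
    Σ(broken) = 3219 kJ
  Bonds formed (products):
    C-H: 4 × 402 = 1608
    C=C: 1 × 628 = 628
    O-H: 2 × 481 = 962
    Σ(formed) = 3198 kJ
  ΔH_2 = 3219 − 3198 = +21 kJ
ΔH_1 − ΔH_2 = +139 kJ, so reaction 2 has the more negative ΔH; |ΔH_1 − ΔH_2| = 139 kJ.

Reaction 2, by 139 kJ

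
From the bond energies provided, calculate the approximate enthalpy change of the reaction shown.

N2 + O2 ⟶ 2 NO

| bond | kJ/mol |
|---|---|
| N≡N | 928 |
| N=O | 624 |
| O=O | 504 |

ΔH ≈ +184 kJ

Bonds broken (reactants):
  N≡N: 1 × 928 = 928
  O=O: 1 × 504 = 504
  Σ(broken) = 1432 kJ
Bonds formed (products):
  N=O: 2 × 624 = 1248
  Σ(formed) = 1248 kJ
ΔH = Σ(broken) − Σ(formed) = 1432 − 1248 = +184 kJ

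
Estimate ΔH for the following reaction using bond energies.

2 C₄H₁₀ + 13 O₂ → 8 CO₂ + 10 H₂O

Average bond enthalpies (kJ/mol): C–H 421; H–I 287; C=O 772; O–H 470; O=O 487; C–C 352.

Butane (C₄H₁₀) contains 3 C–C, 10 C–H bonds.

Bonds broken (reactants):
  C–C: 6 × 352 = 2112
  C–H: 20 × 421 = 8420
  O=O: 13 × 487 = 6331
  Σ(broken) = 16863 kJ
Bonds formed (products):
  C=O: 16 × 772 = 12352
  O–H: 20 × 470 = 9400
  Σ(formed) = 21752 kJ
ΔH = Σ(broken) − Σ(formed) = 16863 − 21752 = −4889 kJ

ΔH ≈ −4889 kJ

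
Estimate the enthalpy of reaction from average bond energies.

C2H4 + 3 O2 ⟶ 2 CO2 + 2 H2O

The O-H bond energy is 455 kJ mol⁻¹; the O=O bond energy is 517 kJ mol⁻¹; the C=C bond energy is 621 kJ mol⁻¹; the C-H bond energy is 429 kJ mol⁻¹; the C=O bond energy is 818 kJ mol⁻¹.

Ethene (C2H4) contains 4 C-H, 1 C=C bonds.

Bonds broken (reactants):
  C-H: 4 × 429 = 1716
  C=C: 1 × 621 = 621
  O=O: 3 × 517 = 1551
  Σ(broken) = 3888 kJ
Bonds formed (products):
  C=O: 4 × 818 = 3272
  O-H: 4 × 455 = 1820
  Σ(formed) = 5092 kJ
ΔH = Σ(broken) − Σ(formed) = 3888 − 5092 = −1204 kJ

ΔH ≈ −1204 kJ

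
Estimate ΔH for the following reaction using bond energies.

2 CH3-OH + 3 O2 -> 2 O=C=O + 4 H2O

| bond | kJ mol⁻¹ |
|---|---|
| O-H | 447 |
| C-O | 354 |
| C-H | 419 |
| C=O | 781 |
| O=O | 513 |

ΔH ≈ −1045 kJ

Bonds broken (reactants):
  C-H: 6 × 419 = 2514
  C-O: 2 × 354 = 708
  O-H: 2 × 447 = 894
  O=O: 3 × 513 = 1539
  Σ(broken) = 5655 kJ
Bonds formed (products):
  C=O: 4 × 781 = 3124
  O-H: 8 × 447 = 3576
  Σ(formed) = 6700 kJ
ΔH = Σ(broken) − Σ(formed) = 5655 − 6700 = −1045 kJ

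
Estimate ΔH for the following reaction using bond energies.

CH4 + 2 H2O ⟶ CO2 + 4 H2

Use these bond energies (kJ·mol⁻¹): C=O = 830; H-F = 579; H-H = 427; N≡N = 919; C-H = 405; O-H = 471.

Bonds broken (reactants):
  C-H: 4 × 405 = 1620
  O-H: 4 × 471 = 1884
  Σ(broken) = 3504 kJ
Bonds formed (products):
  C=O: 2 × 830 = 1660
  H-H: 4 × 427 = 1708
  Σ(formed) = 3368 kJ
ΔH = Σ(broken) − Σ(formed) = 3504 − 3368 = +136 kJ

ΔH ≈ +136 kJ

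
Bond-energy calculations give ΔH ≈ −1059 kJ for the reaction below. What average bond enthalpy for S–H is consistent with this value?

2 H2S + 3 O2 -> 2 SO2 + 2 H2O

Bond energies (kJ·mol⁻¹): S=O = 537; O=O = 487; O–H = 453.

D(S–H) ≈ 360 kJ/mol

Let D be the S–H bond energy.
Σ(broken) = 3×487 + 4×D = 1461 + 4D
Σ(formed) = 4×453 + 4×537 = 3960
ΔH = Σ(broken) − Σ(formed) = (1461 + 4D) − (3960) = −2499 + 4D
Setting this equal to −1059 kJ gives 4D = 1440, so D = 360 kJ/mol.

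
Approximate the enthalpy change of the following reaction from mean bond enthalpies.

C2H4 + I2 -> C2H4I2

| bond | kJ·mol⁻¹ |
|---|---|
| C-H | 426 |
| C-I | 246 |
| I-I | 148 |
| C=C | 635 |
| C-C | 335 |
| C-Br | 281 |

Bonds broken (reactants):
  C-H: 4 × 426 = 1704
  C=C: 1 × 635 = 635
  I-I: 1 × 148 = 148
  Σ(broken) = 2487 kJ
Bonds formed (products):
  C-C: 1 × 335 = 335
  C-H: 4 × 426 = 1704
  C-I: 2 × 246 = 492
  Σ(formed) = 2531 kJ
ΔH = Σ(broken) − Σ(formed) = 2487 − 2531 = −44 kJ

ΔH ≈ −44 kJ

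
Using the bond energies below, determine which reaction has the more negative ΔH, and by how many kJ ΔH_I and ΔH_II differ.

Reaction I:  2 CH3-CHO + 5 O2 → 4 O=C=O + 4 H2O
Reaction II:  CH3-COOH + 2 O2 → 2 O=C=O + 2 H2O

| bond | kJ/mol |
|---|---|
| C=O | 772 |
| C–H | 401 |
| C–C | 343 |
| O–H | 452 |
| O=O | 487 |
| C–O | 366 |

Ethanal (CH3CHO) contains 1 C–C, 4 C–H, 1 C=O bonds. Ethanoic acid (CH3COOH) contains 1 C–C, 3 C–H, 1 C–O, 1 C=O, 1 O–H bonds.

Reaction I:
  Bonds broken (reactants):
    C–C: 2 × 343 = 686
    C–H: 8 × 401 = 3208
    C=O: 2 × 772 = 1544
    O=O: 5 × 487 = 2435
    Σ(broken) = 7873 kJ
  Bonds formed (products):
    C=O: 8 × 772 = 6176
    O–H: 8 × 452 = 3616
    Σ(formed) = 9792 kJ
  ΔH_I = 7873 − 9792 = −1919 kJ
Reaction II:
  Bonds broken (reactants):
    C–C: 1 × 343 = 343
    C–H: 3 × 401 = 1203
    C–O: 1 × 366 = 366
    C=O: 1 × 772 = 772
    O–H: 1 × 452 = 452
    O=O: 2 × 487 = 974
    Σ(broken) = 4110 kJ
  Bonds formed (products):
    C=O: 4 × 772 = 3088
    O–H: 4 × 452 = 1808
    Σ(formed) = 4896 kJ
  ΔH_II = 4110 − 4896 = −786 kJ
ΔH_I − ΔH_II = −1133 kJ, so reaction I has the more negative ΔH; |ΔH_I − ΔH_II| = 1133 kJ.

Reaction I, by 1133 kJ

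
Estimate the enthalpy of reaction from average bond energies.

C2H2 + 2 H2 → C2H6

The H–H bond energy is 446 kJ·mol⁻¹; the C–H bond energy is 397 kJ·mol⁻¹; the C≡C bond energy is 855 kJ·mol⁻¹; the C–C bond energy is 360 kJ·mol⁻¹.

ΔH ≈ −201 kJ

Bonds broken (reactants):
  C≡C: 1 × 855 = 855
  C–H: 2 × 397 = 794
  H–H: 2 × 446 = 892
  Σ(broken) = 2541 kJ
Bonds formed (products):
  C–C: 1 × 360 = 360
  C–H: 6 × 397 = 2382
  Σ(formed) = 2742 kJ
ΔH = Σ(broken) − Σ(formed) = 2541 − 2742 = −201 kJ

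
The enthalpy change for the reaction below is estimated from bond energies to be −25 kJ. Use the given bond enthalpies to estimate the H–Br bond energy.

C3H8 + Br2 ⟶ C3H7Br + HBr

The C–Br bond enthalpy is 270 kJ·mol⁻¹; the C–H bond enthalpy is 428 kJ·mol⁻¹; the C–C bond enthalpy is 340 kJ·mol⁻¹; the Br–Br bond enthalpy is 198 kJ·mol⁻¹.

Let D be the H–Br bond energy.
Σ(broken) = 1×198 + 2×340 + 8×428 = 4302
Σ(formed) = 1×270 + 2×340 + 7×428 + 1×D = 3946 + D
ΔH = Σ(broken) − Σ(formed) = (4302) − (3946 + D) = +356 − D
Setting this equal to −25 kJ gives D = 381 kJ/mol.

D(H–Br) ≈ 381 kJ/mol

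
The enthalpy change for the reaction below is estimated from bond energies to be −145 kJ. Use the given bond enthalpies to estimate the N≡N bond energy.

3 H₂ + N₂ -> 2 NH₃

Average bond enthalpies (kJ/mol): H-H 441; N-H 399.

Let D be the N≡N bond energy.
Σ(broken) = 3×441 + 1×D = 1323 + D
Σ(formed) = 6×399 = 2394
ΔH = Σ(broken) − Σ(formed) = (1323 + D) − (2394) = −1071 + D
Setting this equal to −145 kJ gives D = 926 kJ/mol.

D(N≡N) ≈ 926 kJ/mol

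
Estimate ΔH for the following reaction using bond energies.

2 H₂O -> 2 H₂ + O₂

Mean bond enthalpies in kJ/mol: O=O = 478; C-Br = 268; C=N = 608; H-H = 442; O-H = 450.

Bonds broken (reactants):
  O-H: 4 × 450 = 1800
  Σ(broken) = 1800 kJ
Bonds formed (products):
  H-H: 2 × 442 = 884
  O=O: 1 × 478 = 478
  Σ(formed) = 1362 kJ
ΔH = Σ(broken) − Σ(formed) = 1800 − 1362 = +438 kJ

ΔH ≈ +438 kJ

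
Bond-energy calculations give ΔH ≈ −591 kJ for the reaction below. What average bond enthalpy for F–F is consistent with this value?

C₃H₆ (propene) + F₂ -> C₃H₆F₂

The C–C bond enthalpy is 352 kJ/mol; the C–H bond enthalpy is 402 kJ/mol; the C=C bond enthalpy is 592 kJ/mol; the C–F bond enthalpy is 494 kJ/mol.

D(F–F) ≈ 157 kJ/mol

Let D be the F–F bond energy.
Σ(broken) = 1×352 + 6×402 + 1×592 + 1×D = 3356 + D
Σ(formed) = 2×352 + 2×494 + 6×402 = 4104
ΔH = Σ(broken) − Σ(formed) = (3356 + D) − (4104) = −748 + D
Setting this equal to −591 kJ gives D = 157 kJ/mol.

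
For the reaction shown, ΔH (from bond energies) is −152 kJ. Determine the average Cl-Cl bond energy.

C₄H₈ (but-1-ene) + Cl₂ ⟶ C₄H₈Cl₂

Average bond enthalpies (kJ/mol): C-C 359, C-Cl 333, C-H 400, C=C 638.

Let D be the Cl-Cl bond energy.
Σ(broken) = 2×359 + 8×400 + 1×638 + 1×D = 4556 + D
Σ(formed) = 3×359 + 2×333 + 8×400 = 4943
ΔH = Σ(broken) − Σ(formed) = (4556 + D) − (4943) = −387 + D
Setting this equal to −152 kJ gives D = 235 kJ/mol.

D(Cl-Cl) ≈ 235 kJ/mol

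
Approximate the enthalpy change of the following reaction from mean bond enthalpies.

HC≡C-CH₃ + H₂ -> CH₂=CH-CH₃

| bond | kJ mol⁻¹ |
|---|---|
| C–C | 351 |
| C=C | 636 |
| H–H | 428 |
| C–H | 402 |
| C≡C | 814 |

ΔH ≈ −198 kJ

Bonds broken (reactants):
  C≡C: 1 × 814 = 814
  C–C: 1 × 351 = 351
  C–H: 4 × 402 = 1608
  H–H: 1 × 428 = 428
  Σ(broken) = 3201 kJ
Bonds formed (products):
  C–C: 1 × 351 = 351
  C–H: 6 × 402 = 2412
  C=C: 1 × 636 = 636
  Σ(formed) = 3399 kJ
ΔH = Σ(broken) − Σ(formed) = 3201 − 3399 = −198 kJ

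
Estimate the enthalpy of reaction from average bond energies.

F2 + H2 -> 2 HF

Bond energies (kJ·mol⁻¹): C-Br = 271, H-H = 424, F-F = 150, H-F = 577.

Bonds broken (reactants):
  F-F: 1 × 150 = 150
  H-H: 1 × 424 = 424
  Σ(broken) = 574 kJ
Bonds formed (products):
  H-F: 2 × 577 = 1154
  Σ(formed) = 1154 kJ
ΔH = Σ(broken) − Σ(formed) = 574 − 1154 = −580 kJ

ΔH ≈ −580 kJ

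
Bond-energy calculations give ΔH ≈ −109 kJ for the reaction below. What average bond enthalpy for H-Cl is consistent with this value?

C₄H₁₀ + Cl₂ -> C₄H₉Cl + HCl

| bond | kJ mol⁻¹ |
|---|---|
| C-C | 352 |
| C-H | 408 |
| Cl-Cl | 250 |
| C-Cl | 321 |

Let D be the H-Cl bond energy.
Σ(broken) = 3×352 + 10×408 + 1×250 = 5386
Σ(formed) = 3×352 + 1×321 + 9×408 + 1×D = 5049 + D
ΔH = Σ(broken) − Σ(formed) = (5386) − (5049 + D) = +337 − D
Setting this equal to −109 kJ gives D = 446 kJ/mol.

D(H-Cl) ≈ 446 kJ/mol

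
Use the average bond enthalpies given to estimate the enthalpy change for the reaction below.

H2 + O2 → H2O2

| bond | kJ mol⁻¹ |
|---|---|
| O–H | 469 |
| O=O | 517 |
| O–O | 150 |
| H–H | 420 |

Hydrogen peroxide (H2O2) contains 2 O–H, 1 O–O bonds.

ΔH ≈ −151 kJ

Bonds broken (reactants):
  H–H: 1 × 420 = 420
  O=O: 1 × 517 = 517
  Σ(broken) = 937 kJ
Bonds formed (products):
  O–H: 2 × 469 = 938
  O–O: 1 × 150 = 150
  Σ(formed) = 1088 kJ
ΔH = Σ(broken) − Σ(formed) = 937 − 1088 = −151 kJ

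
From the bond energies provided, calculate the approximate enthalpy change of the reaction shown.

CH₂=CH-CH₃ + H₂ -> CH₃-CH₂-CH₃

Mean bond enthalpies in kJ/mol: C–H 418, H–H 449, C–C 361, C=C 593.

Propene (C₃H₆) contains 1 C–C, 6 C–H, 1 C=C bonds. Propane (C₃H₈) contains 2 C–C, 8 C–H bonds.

Bonds broken (reactants):
  C–C: 1 × 361 = 361
  C–H: 6 × 418 = 2508
  C=C: 1 × 593 = 593
  H–H: 1 × 449 = 449
  Σ(broken) = 3911 kJ
Bonds formed (products):
  C–C: 2 × 361 = 722
  C–H: 8 × 418 = 3344
  Σ(formed) = 4066 kJ
ΔH = Σ(broken) − Σ(formed) = 3911 − 4066 = −155 kJ

ΔH ≈ −155 kJ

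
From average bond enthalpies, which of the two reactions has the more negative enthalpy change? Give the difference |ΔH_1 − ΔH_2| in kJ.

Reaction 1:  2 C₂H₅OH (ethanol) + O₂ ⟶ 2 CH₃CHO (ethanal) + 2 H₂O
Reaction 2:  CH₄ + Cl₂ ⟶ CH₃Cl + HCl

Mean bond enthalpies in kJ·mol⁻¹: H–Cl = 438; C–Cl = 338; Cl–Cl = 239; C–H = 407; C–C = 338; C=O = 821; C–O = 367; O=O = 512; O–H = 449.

Reaction 1, by 350 kJ

Reaction 1:
  Bonds broken (reactants):
    C–C: 2 × 338 = 676
    C–H: 10 × 407 = 4070
    C–O: 2 × 367 = 734
    O–H: 2 × 449 = 898
    O=O: 1 × 512 = 512
    Σ(broken) = 6890 kJ
  Bonds formed (products):
    C–C: 2 × 338 = 676
    C–H: 8 × 407 = 3256
    C=O: 2 × 821 = 1642
    O–H: 4 × 449 = 1796
    Σ(formed) = 7370 kJ
  ΔH_1 = 6890 − 7370 = −480 kJ
Reaction 2:
  Bonds broken (reactants):
    C–H: 4 × 407 = 1628
    Cl–Cl: 1 × 239 = 239
    Σ(broken) = 1867 kJ
  Bonds formed (products):
    C–Cl: 1 × 338 = 338
    C–H: 3 × 407 = 1221
    H–Cl: 1 × 438 = 438
    Σ(formed) = 1997 kJ
  ΔH_2 = 1867 − 1997 = −130 kJ
ΔH_1 − ΔH_2 = −350 kJ, so reaction 1 has the more negative ΔH; |ΔH_1 − ΔH_2| = 350 kJ.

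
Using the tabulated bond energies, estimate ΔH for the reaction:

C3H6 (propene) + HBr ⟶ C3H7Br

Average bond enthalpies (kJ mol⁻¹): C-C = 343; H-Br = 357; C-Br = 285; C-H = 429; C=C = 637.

Bonds broken (reactants):
  C-C: 1 × 343 = 343
  C-H: 6 × 429 = 2574
  C=C: 1 × 637 = 637
  H-Br: 1 × 357 = 357
  Σ(broken) = 3911 kJ
Bonds formed (products):
  C-Br: 1 × 285 = 285
  C-C: 2 × 343 = 686
  C-H: 7 × 429 = 3003
  Σ(formed) = 3974 kJ
ΔH = Σ(broken) − Σ(formed) = 3911 − 3974 = −63 kJ

ΔH ≈ −63 kJ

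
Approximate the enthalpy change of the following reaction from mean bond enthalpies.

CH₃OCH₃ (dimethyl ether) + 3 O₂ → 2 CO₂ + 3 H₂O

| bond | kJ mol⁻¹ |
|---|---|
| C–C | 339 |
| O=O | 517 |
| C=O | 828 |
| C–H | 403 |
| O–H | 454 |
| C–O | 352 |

ΔH ≈ −1363 kJ

Bonds broken (reactants):
  C–H: 6 × 403 = 2418
  C–O: 2 × 352 = 704
  O=O: 3 × 517 = 1551
  Σ(broken) = 4673 kJ
Bonds formed (products):
  C=O: 4 × 828 = 3312
  O–H: 6 × 454 = 2724
  Σ(formed) = 6036 kJ
ΔH = Σ(broken) − Σ(formed) = 4673 − 6036 = −1363 kJ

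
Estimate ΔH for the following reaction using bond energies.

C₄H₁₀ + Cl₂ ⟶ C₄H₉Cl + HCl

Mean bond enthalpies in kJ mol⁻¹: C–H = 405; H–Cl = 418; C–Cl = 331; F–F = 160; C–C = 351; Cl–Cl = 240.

ΔH ≈ −104 kJ

Bonds broken (reactants):
  C–C: 3 × 351 = 1053
  C–H: 10 × 405 = 4050
  Cl–Cl: 1 × 240 = 240
  Σ(broken) = 5343 kJ
Bonds formed (products):
  C–C: 3 × 351 = 1053
  C–Cl: 1 × 331 = 331
  C–H: 9 × 405 = 3645
  H–Cl: 1 × 418 = 418
  Σ(formed) = 5447 kJ
ΔH = Σ(broken) − Σ(formed) = 5343 − 5447 = −104 kJ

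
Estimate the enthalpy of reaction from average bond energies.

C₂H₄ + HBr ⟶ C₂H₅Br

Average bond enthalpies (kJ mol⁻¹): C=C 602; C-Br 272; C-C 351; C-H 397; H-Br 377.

Bonds broken (reactants):
  C-H: 4 × 397 = 1588
  C=C: 1 × 602 = 602
  H-Br: 1 × 377 = 377
  Σ(broken) = 2567 kJ
Bonds formed (products):
  C-Br: 1 × 272 = 272
  C-C: 1 × 351 = 351
  C-H: 5 × 397 = 1985
  Σ(formed) = 2608 kJ
ΔH = Σ(broken) − Σ(formed) = 2567 − 2608 = −41 kJ

ΔH ≈ −41 kJ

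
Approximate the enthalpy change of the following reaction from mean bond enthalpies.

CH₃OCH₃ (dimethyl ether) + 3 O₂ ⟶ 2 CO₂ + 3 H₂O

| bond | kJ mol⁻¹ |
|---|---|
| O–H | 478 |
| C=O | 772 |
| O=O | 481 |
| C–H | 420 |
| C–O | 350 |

ΔH ≈ −1293 kJ

Bonds broken (reactants):
  C–H: 6 × 420 = 2520
  C–O: 2 × 350 = 700
  O=O: 3 × 481 = 1443
  Σ(broken) = 4663 kJ
Bonds formed (products):
  C=O: 4 × 772 = 3088
  O–H: 6 × 478 = 2868
  Σ(formed) = 5956 kJ
ΔH = Σ(broken) − Σ(formed) = 4663 − 5956 = −1293 kJ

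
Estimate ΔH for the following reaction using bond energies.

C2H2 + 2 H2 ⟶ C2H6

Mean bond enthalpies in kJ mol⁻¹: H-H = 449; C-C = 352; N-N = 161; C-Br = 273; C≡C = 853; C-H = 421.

ΔH ≈ −285 kJ

Bonds broken (reactants):
  C≡C: 1 × 853 = 853
  C-H: 2 × 421 = 842
  H-H: 2 × 449 = 898
  Σ(broken) = 2593 kJ
Bonds formed (products):
  C-C: 1 × 352 = 352
  C-H: 6 × 421 = 2526
  Σ(formed) = 2878 kJ
ΔH = Σ(broken) − Σ(formed) = 2593 − 2878 = −285 kJ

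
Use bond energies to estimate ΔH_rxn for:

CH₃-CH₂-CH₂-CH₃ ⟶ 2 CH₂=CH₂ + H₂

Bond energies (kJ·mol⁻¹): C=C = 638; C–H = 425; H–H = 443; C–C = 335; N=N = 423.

Bonds broken (reactants):
  C–C: 3 × 335 = 1005
  C–H: 10 × 425 = 4250
  Σ(broken) = 5255 kJ
Bonds formed (products):
  C–H: 8 × 425 = 3400
  C=C: 2 × 638 = 1276
  H–H: 1 × 443 = 443
  Σ(formed) = 5119 kJ
ΔH = Σ(broken) − Σ(formed) = 5255 − 5119 = +136 kJ

ΔH ≈ +136 kJ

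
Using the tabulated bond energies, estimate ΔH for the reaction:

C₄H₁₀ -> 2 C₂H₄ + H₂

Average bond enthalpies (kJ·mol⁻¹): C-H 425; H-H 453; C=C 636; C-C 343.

Bonds broken (reactants):
  C-C: 3 × 343 = 1029
  C-H: 10 × 425 = 4250
  Σ(broken) = 5279 kJ
Bonds formed (products):
  C-H: 8 × 425 = 3400
  C=C: 2 × 636 = 1272
  H-H: 1 × 453 = 453
  Σ(formed) = 5125 kJ
ΔH = Σ(broken) − Σ(formed) = 5279 − 5125 = +154 kJ

ΔH ≈ +154 kJ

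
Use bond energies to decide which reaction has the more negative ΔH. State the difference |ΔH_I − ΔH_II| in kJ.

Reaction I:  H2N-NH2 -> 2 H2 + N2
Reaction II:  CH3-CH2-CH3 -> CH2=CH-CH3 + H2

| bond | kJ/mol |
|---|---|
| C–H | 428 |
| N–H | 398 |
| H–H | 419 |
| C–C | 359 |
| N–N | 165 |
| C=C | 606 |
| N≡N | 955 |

Reaction I:
  Bonds broken (reactants):
    N–H: 4 × 398 = 1592
    N–N: 1 × 165 = 165
    Σ(broken) = 1757 kJ
  Bonds formed (products):
    H–H: 2 × 419 = 838
    N≡N: 1 × 955 = 955
    Σ(formed) = 1793 kJ
  ΔH_I = 1757 − 1793 = −36 kJ
Reaction II:
  Bonds broken (reactants):
    C–C: 2 × 359 = 718
    C–H: 8 × 428 = 3424
    Σ(broken) = 4142 kJ
  Bonds formed (products):
    C–C: 1 × 359 = 359
    C–H: 6 × 428 = 2568
    C=C: 1 × 606 = 606
    H–H: 1 × 419 = 419
    Σ(formed) = 3952 kJ
  ΔH_II = 4142 − 3952 = +190 kJ
ΔH_I − ΔH_II = −226 kJ, so reaction I has the more negative ΔH; |ΔH_I − ΔH_II| = 226 kJ.

Reaction I, by 226 kJ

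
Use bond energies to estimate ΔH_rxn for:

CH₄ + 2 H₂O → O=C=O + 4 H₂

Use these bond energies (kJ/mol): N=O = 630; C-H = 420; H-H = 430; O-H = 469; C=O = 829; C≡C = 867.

ΔH ≈ +178 kJ

Bonds broken (reactants):
  C-H: 4 × 420 = 1680
  O-H: 4 × 469 = 1876
  Σ(broken) = 3556 kJ
Bonds formed (products):
  C=O: 2 × 829 = 1658
  H-H: 4 × 430 = 1720
  Σ(formed) = 3378 kJ
ΔH = Σ(broken) − Σ(formed) = 3556 − 3378 = +178 kJ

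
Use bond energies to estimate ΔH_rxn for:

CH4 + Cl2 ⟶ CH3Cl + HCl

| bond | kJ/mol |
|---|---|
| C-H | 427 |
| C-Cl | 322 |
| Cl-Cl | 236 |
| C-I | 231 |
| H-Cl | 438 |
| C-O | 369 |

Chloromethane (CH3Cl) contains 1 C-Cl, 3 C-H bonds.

Bonds broken (reactants):
  C-H: 4 × 427 = 1708
  Cl-Cl: 1 × 236 = 236
  Σ(broken) = 1944 kJ
Bonds formed (products):
  C-Cl: 1 × 322 = 322
  C-H: 3 × 427 = 1281
  H-Cl: 1 × 438 = 438
  Σ(formed) = 2041 kJ
ΔH = Σ(broken) − Σ(formed) = 1944 − 2041 = −97 kJ

ΔH ≈ −97 kJ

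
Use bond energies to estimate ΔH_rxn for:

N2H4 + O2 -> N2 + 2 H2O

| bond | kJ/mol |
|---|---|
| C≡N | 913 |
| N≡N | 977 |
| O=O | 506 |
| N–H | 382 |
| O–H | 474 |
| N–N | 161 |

Bonds broken (reactants):
  N–H: 4 × 382 = 1528
  N–N: 1 × 161 = 161
  O=O: 1 × 506 = 506
  Σ(broken) = 2195 kJ
Bonds formed (products):
  N≡N: 1 × 977 = 977
  O–H: 4 × 474 = 1896
  Σ(formed) = 2873 kJ
ΔH = Σ(broken) − Σ(formed) = 2195 − 2873 = −678 kJ

ΔH ≈ −678 kJ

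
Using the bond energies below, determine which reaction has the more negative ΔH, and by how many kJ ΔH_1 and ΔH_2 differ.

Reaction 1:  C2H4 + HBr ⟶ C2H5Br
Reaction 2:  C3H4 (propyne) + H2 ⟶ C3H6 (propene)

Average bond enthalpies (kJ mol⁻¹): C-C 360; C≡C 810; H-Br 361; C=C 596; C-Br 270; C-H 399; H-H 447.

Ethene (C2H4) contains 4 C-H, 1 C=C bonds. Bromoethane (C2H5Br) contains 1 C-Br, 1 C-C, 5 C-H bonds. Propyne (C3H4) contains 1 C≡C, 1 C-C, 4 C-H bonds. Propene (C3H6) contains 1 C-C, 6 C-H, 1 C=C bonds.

Reaction 2, by 65 kJ

Reaction 1:
  Bonds broken (reactants):
    C-H: 4 × 399 = 1596
    C=C: 1 × 596 = 596
    H-Br: 1 × 361 = 361
    Σ(broken) = 2553 kJ
  Bonds formed (products):
    C-Br: 1 × 270 = 270
    C-C: 1 × 360 = 360
    C-H: 5 × 399 = 1995
    Σ(formed) = 2625 kJ
  ΔH_1 = 2553 − 2625 = −72 kJ
Reaction 2:
  Bonds broken (reactants):
    C≡C: 1 × 810 = 810
    C-C: 1 × 360 = 360
    C-H: 4 × 399 = 1596
    H-H: 1 × 447 = 447
    Σ(broken) = 3213 kJ
  Bonds formed (products):
    C-C: 1 × 360 = 360
    C-H: 6 × 399 = 2394
    C=C: 1 × 596 = 596
    Σ(formed) = 3350 kJ
  ΔH_2 = 3213 − 3350 = −137 kJ
ΔH_1 − ΔH_2 = +65 kJ, so reaction 2 has the more negative ΔH; |ΔH_1 − ΔH_2| = 65 kJ.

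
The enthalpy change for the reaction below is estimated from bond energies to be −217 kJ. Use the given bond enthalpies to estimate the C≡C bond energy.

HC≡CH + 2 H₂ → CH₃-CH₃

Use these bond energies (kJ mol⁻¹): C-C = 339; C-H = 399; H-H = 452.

Let D be the C≡C bond energy.
Σ(broken) = 1×D + 2×399 + 2×452 = 1702 + D
Σ(formed) = 1×339 + 6×399 = 2733
ΔH = Σ(broken) − Σ(formed) = (1702 + D) − (2733) = −1031 + D
Setting this equal to −217 kJ gives D = 814 kJ/mol.

D(C≡C) ≈ 814 kJ/mol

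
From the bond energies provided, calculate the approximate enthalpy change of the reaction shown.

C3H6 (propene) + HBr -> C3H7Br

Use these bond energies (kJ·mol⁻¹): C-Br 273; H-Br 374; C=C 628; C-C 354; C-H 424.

ΔH ≈ −49 kJ

Bonds broken (reactants):
  C-C: 1 × 354 = 354
  C-H: 6 × 424 = 2544
  C=C: 1 × 628 = 628
  H-Br: 1 × 374 = 374
  Σ(broken) = 3900 kJ
Bonds formed (products):
  C-Br: 1 × 273 = 273
  C-C: 2 × 354 = 708
  C-H: 7 × 424 = 2968
  Σ(formed) = 3949 kJ
ΔH = Σ(broken) − Σ(formed) = 3900 − 3949 = −49 kJ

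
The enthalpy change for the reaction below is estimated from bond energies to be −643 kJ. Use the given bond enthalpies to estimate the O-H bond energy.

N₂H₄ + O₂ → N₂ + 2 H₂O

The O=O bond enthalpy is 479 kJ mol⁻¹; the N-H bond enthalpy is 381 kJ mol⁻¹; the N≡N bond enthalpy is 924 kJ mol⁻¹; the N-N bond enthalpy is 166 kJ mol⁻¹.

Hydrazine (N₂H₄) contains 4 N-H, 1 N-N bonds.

D(O-H) ≈ 472 kJ/mol

Let D be the O-H bond energy.
Σ(broken) = 4×381 + 1×166 + 1×479 = 2169
Σ(formed) = 1×924 + 4×D = 924 + 4D
ΔH = Σ(broken) − Σ(formed) = (2169) − (924 + 4D) = +1245 − 4D
Setting this equal to −643 kJ gives 4D = 1888, so D = 472 kJ/mol.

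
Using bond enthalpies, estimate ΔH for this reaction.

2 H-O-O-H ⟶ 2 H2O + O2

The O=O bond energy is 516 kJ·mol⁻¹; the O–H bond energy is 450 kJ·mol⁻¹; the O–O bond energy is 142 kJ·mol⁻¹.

Bonds broken (reactants):
  O–H: 4 × 450 = 1800
  O–O: 2 × 142 = 284
  Σ(broken) = 2084 kJ
Bonds formed (products):
  O–H: 4 × 450 = 1800
  O=O: 1 × 516 = 516
  Σ(formed) = 2316 kJ
ΔH = Σ(broken) − Σ(formed) = 2084 − 2316 = −232 kJ

ΔH ≈ −232 kJ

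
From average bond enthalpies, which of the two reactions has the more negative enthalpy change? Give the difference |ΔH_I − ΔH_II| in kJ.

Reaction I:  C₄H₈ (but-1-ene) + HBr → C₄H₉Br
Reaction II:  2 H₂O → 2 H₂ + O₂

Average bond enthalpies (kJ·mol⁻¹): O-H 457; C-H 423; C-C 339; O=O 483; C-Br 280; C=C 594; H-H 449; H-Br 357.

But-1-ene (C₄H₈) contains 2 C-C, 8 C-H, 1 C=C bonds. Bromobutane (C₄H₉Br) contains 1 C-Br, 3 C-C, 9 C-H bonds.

Reaction I, by 538 kJ

Reaction I:
  Bonds broken (reactants):
    C-C: 2 × 339 = 678
    C-H: 8 × 423 = 3384
    C=C: 1 × 594 = 594
    H-Br: 1 × 357 = 357
    Σ(broken) = 5013 kJ
  Bonds formed (products):
    C-Br: 1 × 280 = 280
    C-C: 3 × 339 = 1017
    C-H: 9 × 423 = 3807
    Σ(formed) = 5104 kJ
  ΔH_I = 5013 − 5104 = −91 kJ
Reaction II:
  Bonds broken (reactants):
    O-H: 4 × 457 = 1828
    Σ(broken) = 1828 kJ
  Bonds formed (products):
    H-H: 2 × 449 = 898
    O=O: 1 × 483 = 483
    Σ(formed) = 1381 kJ
  ΔH_II = 1828 − 1381 = +447 kJ
ΔH_I − ΔH_II = −538 kJ, so reaction I has the more negative ΔH; |ΔH_I − ΔH_II| = 538 kJ.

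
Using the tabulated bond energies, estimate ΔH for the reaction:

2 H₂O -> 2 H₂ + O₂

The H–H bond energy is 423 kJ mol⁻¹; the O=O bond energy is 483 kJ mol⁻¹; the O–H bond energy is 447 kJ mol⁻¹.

ΔH ≈ +459 kJ

Bonds broken (reactants):
  O–H: 4 × 447 = 1788
  Σ(broken) = 1788 kJ
Bonds formed (products):
  H–H: 2 × 423 = 846
  O=O: 1 × 483 = 483
  Σ(formed) = 1329 kJ
ΔH = Σ(broken) − Σ(formed) = 1788 − 1329 = +459 kJ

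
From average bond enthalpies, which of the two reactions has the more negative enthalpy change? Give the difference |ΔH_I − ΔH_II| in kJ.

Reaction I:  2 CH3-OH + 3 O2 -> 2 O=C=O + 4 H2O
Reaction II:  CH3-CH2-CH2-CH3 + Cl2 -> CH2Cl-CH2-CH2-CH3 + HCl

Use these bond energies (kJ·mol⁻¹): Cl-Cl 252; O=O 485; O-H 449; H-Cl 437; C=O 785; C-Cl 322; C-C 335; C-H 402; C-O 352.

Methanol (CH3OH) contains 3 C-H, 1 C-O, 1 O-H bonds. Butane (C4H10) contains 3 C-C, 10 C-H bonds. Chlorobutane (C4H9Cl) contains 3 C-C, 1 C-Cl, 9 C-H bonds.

Reaction I, by 1158 kJ

Reaction I:
  Bonds broken (reactants):
    C-H: 6 × 402 = 2412
    C-O: 2 × 352 = 704
    O-H: 2 × 449 = 898
    O=O: 3 × 485 = 1455
    Σ(broken) = 5469 kJ
  Bonds formed (products):
    C=O: 4 × 785 = 3140
    O-H: 8 × 449 = 3592
    Σ(formed) = 6732 kJ
  ΔH_I = 5469 − 6732 = −1263 kJ
Reaction II:
  Bonds broken (reactants):
    C-C: 3 × 335 = 1005
    C-H: 10 × 402 = 4020
    Cl-Cl: 1 × 252 = 252
    Σ(broken) = 5277 kJ
  Bonds formed (products):
    C-C: 3 × 335 = 1005
    C-Cl: 1 × 322 = 322
    C-H: 9 × 402 = 3618
    H-Cl: 1 × 437 = 437
    Σ(formed) = 5382 kJ
  ΔH_II = 5277 − 5382 = −105 kJ
ΔH_I − ΔH_II = −1158 kJ, so reaction I has the more negative ΔH; |ΔH_I − ΔH_II| = 1158 kJ.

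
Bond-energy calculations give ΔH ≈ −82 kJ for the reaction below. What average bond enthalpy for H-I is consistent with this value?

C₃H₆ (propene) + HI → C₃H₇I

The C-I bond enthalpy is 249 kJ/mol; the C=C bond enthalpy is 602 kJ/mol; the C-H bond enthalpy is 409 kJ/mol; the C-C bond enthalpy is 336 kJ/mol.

Let D be the H-I bond energy.
Σ(broken) = 1×336 + 6×409 + 1×602 + 1×D = 3392 + D
Σ(formed) = 2×336 + 7×409 + 1×249 = 3784
ΔH = Σ(broken) − Σ(formed) = (3392 + D) − (3784) = −392 + D
Setting this equal to −82 kJ gives D = 310 kJ/mol.

D(H-I) ≈ 310 kJ/mol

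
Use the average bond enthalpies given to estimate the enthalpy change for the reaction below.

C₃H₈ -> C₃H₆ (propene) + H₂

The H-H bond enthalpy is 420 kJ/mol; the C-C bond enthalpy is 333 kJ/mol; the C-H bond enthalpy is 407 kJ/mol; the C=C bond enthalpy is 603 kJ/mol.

ΔH ≈ +124 kJ

Bonds broken (reactants):
  C-C: 2 × 333 = 666
  C-H: 8 × 407 = 3256
  Σ(broken) = 3922 kJ
Bonds formed (products):
  C-C: 1 × 333 = 333
  C-H: 6 × 407 = 2442
  C=C: 1 × 603 = 603
  H-H: 1 × 420 = 420
  Σ(formed) = 3798 kJ
ΔH = Σ(broken) − Σ(formed) = 3922 − 3798 = +124 kJ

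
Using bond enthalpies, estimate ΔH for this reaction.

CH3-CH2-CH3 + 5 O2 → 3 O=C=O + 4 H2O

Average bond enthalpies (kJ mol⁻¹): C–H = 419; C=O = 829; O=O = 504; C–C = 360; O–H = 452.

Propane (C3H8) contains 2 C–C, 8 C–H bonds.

ΔH ≈ −1998 kJ

Bonds broken (reactants):
  C–C: 2 × 360 = 720
  C–H: 8 × 419 = 3352
  O=O: 5 × 504 = 2520
  Σ(broken) = 6592 kJ
Bonds formed (products):
  C=O: 6 × 829 = 4974
  O–H: 8 × 452 = 3616
  Σ(formed) = 8590 kJ
ΔH = Σ(broken) − Σ(formed) = 6592 − 8590 = −1998 kJ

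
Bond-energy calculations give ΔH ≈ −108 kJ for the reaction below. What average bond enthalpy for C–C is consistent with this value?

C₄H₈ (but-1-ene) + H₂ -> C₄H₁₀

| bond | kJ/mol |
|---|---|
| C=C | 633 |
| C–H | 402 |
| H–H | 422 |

Let D be the C–C bond energy.
Σ(broken) = 2×D + 8×402 + 1×633 + 1×422 = 4271 + 2D
Σ(formed) = 3×D + 10×402 = 4020 + 3D
ΔH = Σ(broken) − Σ(formed) = (4271 + 2D) − (4020 + 3D) = +251 − D
Setting this equal to −108 kJ gives D = 359 kJ/mol.

D(C–C) ≈ 359 kJ/mol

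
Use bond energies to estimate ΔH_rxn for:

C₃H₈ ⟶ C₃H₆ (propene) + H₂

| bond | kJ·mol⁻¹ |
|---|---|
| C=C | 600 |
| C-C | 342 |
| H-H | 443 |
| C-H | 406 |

ΔH ≈ +111 kJ

Bonds broken (reactants):
  C-C: 2 × 342 = 684
  C-H: 8 × 406 = 3248
  Σ(broken) = 3932 kJ
Bonds formed (products):
  C-C: 1 × 342 = 342
  C-H: 6 × 406 = 2436
  C=C: 1 × 600 = 600
  H-H: 1 × 443 = 443
  Σ(formed) = 3821 kJ
ΔH = Σ(broken) − Σ(formed) = 3932 − 3821 = +111 kJ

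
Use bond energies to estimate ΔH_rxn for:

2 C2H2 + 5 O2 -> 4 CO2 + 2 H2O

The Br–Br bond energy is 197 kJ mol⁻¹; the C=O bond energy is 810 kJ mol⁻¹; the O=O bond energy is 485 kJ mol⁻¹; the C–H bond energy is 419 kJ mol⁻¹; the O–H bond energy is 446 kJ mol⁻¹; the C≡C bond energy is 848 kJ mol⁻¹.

ΔH ≈ −2467 kJ

Bonds broken (reactants):
  C≡C: 2 × 848 = 1696
  C–H: 4 × 419 = 1676
  O=O: 5 × 485 = 2425
  Σ(broken) = 5797 kJ
Bonds formed (products):
  C=O: 8 × 810 = 6480
  O–H: 4 × 446 = 1784
  Σ(formed) = 8264 kJ
ΔH = Σ(broken) − Σ(formed) = 5797 − 8264 = −2467 kJ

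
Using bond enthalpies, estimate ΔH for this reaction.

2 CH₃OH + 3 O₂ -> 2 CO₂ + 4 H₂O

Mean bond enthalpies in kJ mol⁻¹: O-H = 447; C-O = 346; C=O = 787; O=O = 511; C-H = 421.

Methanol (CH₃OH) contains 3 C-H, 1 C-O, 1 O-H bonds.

ΔH ≈ −1079 kJ

Bonds broken (reactants):
  C-H: 6 × 421 = 2526
  C-O: 2 × 346 = 692
  O-H: 2 × 447 = 894
  O=O: 3 × 511 = 1533
  Σ(broken) = 5645 kJ
Bonds formed (products):
  C=O: 4 × 787 = 3148
  O-H: 8 × 447 = 3576
  Σ(formed) = 6724 kJ
ΔH = Σ(broken) − Σ(formed) = 5645 − 6724 = −1079 kJ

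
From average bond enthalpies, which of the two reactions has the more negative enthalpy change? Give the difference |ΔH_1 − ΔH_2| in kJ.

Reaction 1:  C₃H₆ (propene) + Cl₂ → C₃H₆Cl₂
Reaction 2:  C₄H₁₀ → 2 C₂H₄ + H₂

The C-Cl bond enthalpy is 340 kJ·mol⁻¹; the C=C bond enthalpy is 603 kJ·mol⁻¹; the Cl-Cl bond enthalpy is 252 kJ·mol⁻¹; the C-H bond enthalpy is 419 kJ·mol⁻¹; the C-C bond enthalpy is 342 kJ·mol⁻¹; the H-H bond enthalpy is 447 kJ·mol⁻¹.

Reaction 1:
  Bonds broken (reactants):
    C-C: 1 × 342 = 342
    C-H: 6 × 419 = 2514
    C=C: 1 × 603 = 603
    Cl-Cl: 1 × 252 = 252
    Σ(broken) = 3711 kJ
  Bonds formed (products):
    C-C: 2 × 342 = 684
    C-Cl: 2 × 340 = 680
    C-H: 6 × 419 = 2514
    Σ(formed) = 3878 kJ
  ΔH_1 = 3711 − 3878 = −167 kJ
Reaction 2:
  Bonds broken (reactants):
    C-C: 3 × 342 = 1026
    C-H: 10 × 419 = 4190
    Σ(broken) = 5216 kJ
  Bonds formed (products):
    C-H: 8 × 419 = 3352
    C=C: 2 × 603 = 1206
    H-H: 1 × 447 = 447
    Σ(formed) = 5005 kJ
  ΔH_2 = 5216 − 5005 = +211 kJ
ΔH_1 − ΔH_2 = −378 kJ, so reaction 1 has the more negative ΔH; |ΔH_1 − ΔH_2| = 378 kJ.

Reaction 1, by 378 kJ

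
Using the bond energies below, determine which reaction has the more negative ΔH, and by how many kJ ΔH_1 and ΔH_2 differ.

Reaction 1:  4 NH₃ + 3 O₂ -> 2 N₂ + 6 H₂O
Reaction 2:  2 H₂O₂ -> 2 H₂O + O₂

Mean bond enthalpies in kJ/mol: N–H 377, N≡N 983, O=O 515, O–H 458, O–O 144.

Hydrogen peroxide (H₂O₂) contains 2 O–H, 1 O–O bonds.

Reaction 1, by 1166 kJ

Reaction 1:
  Bonds broken (reactants):
    N–H: 12 × 377 = 4524
    O=O: 3 × 515 = 1545
    Σ(broken) = 6069 kJ
  Bonds formed (products):
    N≡N: 2 × 983 = 1966
    O–H: 12 × 458 = 5496
    Σ(formed) = 7462 kJ
  ΔH_1 = 6069 − 7462 = −1393 kJ
Reaction 2:
  Bonds broken (reactants):
    O–H: 4 × 458 = 1832
    O–O: 2 × 144 = 288
    Σ(broken) = 2120 kJ
  Bonds formed (products):
    O–H: 4 × 458 = 1832
    O=O: 1 × 515 = 515
    Σ(formed) = 2347 kJ
  ΔH_2 = 2120 − 2347 = −227 kJ
ΔH_1 − ΔH_2 = −1166 kJ, so reaction 1 has the more negative ΔH; |ΔH_1 − ΔH_2| = 1166 kJ.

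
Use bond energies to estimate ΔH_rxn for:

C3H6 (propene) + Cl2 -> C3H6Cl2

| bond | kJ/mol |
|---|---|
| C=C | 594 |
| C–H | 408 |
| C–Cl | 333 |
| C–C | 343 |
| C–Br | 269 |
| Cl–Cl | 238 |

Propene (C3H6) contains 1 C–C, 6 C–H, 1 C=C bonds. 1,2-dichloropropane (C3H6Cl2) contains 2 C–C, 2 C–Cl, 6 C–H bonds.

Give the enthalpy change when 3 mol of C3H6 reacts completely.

ΔH = −531 kJ

Bonds broken (reactants):
  C–C: 1 × 343 = 343
  C–H: 6 × 408 = 2448
  C=C: 1 × 594 = 594
  Cl–Cl: 1 × 238 = 238
  Σ(broken) = 3623 kJ
Bonds formed (products):
  C–C: 2 × 343 = 686
  C–Cl: 2 × 333 = 666
  C–H: 6 × 408 = 2448
  Σ(formed) = 3800 kJ
ΔH = Σ(broken) − Σ(formed) = 3623 − 3800 = −177 kJ
For 3× the reaction as written: 3 × (−177) = −531 kJ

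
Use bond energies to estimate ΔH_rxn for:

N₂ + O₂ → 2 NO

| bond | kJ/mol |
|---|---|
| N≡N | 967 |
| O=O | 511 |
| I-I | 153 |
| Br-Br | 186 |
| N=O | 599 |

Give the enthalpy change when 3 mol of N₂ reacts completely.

Bonds broken (reactants):
  N≡N: 1 × 967 = 967
  O=O: 1 × 511 = 511
  Σ(broken) = 1478 kJ
Bonds formed (products):
  N=O: 2 × 599 = 1198
  Σ(formed) = 1198 kJ
ΔH = Σ(broken) − Σ(formed) = 1478 − 1198 = +280 kJ
For 3× the reaction as written: 3 × (+280) = +840 kJ

ΔH = +840 kJ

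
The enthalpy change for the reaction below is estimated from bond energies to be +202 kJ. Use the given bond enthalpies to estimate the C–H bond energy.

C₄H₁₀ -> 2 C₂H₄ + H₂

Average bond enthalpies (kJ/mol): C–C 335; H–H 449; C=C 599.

D(C–H) ≈ 422 kJ/mol

Let D be the C–H bond energy.
Σ(broken) = 3×335 + 10×D = 1005 + 10D
Σ(formed) = 8×D + 2×599 + 1×449 = 1647 + 8D
ΔH = Σ(broken) − Σ(formed) = (1005 + 10D) − (1647 + 8D) = −642 + 2D
Setting this equal to +202 kJ gives 2D = 844, so D = 422 kJ/mol.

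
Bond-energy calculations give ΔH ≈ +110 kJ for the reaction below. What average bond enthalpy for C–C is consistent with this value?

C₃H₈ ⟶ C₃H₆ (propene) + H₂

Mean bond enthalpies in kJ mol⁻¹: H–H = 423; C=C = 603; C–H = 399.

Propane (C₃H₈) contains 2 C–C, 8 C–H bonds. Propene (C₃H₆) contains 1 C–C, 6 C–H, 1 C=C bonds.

Let D be the C–C bond energy.
Σ(broken) = 2×D + 8×399 = 3192 + 2D
Σ(formed) = 1×D + 6×399 + 1×603 + 1×423 = 3420 + D
ΔH = Σ(broken) − Σ(formed) = (3192 + 2D) − (3420 + D) = −228 + D
Setting this equal to +110 kJ gives D = 338 kJ/mol.

D(C–C) ≈ 338 kJ/mol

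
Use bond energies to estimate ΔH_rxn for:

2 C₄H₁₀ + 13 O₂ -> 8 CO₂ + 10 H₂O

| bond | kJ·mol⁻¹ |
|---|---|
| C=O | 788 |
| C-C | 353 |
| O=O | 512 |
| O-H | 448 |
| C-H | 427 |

Bonds broken (reactants):
  C-C: 6 × 353 = 2118
  C-H: 20 × 427 = 8540
  O=O: 13 × 512 = 6656
  Σ(broken) = 17314 kJ
Bonds formed (products):
  C=O: 16 × 788 = 12608
  O-H: 20 × 448 = 8960
  Σ(formed) = 21568 kJ
ΔH = Σ(broken) − Σ(formed) = 17314 − 21568 = −4254 kJ

ΔH ≈ −4254 kJ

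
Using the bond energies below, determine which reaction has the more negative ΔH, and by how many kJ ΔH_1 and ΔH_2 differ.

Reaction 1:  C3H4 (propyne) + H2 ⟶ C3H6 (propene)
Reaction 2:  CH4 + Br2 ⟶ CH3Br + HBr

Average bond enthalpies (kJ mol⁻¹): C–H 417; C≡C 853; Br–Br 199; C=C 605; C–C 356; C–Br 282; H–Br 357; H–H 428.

Reaction 1, by 135 kJ

Reaction 1:
  Bonds broken (reactants):
    C≡C: 1 × 853 = 853
    C–C: 1 × 356 = 356
    C–H: 4 × 417 = 1668
    H–H: 1 × 428 = 428
    Σ(broken) = 3305 kJ
  Bonds formed (products):
    C–C: 1 × 356 = 356
    C–H: 6 × 417 = 2502
    C=C: 1 × 605 = 605
    Σ(formed) = 3463 kJ
  ΔH_1 = 3305 − 3463 = −158 kJ
Reaction 2:
  Bonds broken (reactants):
    Br–Br: 1 × 199 = 199
    C–H: 4 × 417 = 1668
    Σ(broken) = 1867 kJ
  Bonds formed (products):
    C–Br: 1 × 282 = 282
    C–H: 3 × 417 = 1251
    H–Br: 1 × 357 = 357
    Σ(formed) = 1890 kJ
  ΔH_2 = 1867 − 1890 = −23 kJ
ΔH_1 − ΔH_2 = −135 kJ, so reaction 1 has the more negative ΔH; |ΔH_1 − ΔH_2| = 135 kJ.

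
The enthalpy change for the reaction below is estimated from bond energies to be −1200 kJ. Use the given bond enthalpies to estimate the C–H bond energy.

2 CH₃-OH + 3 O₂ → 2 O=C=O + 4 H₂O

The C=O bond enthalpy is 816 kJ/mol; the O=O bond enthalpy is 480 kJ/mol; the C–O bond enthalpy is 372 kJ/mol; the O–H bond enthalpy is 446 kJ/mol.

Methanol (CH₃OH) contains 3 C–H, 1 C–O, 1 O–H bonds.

Let D be the C–H bond energy.
Σ(broken) = 6×D + 2×372 + 2×446 + 3×480 = 3076 + 6D
Σ(formed) = 4×816 + 8×446 = 6832
ΔH = Σ(broken) − Σ(formed) = (3076 + 6D) − (6832) = −3756 + 6D
Setting this equal to −1200 kJ gives 6D = 2556, so D = 426 kJ/mol.

D(C–H) ≈ 426 kJ/mol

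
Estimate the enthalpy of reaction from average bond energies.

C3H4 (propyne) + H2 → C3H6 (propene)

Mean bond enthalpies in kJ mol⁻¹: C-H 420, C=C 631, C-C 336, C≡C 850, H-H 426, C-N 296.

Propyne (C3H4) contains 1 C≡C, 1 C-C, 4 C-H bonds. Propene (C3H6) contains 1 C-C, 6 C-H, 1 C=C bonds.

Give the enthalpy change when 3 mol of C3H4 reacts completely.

Bonds broken (reactants):
  C≡C: 1 × 850 = 850
  C-C: 1 × 336 = 336
  C-H: 4 × 420 = 1680
  H-H: 1 × 426 = 426
  Σ(broken) = 3292 kJ
Bonds formed (products):
  C-C: 1 × 336 = 336
  C-H: 6 × 420 = 2520
  C=C: 1 × 631 = 631
  Σ(formed) = 3487 kJ
ΔH = Σ(broken) − Σ(formed) = 3292 − 3487 = −195 kJ
For 3× the reaction as written: 3 × (−195) = −585 kJ

ΔH = −585 kJ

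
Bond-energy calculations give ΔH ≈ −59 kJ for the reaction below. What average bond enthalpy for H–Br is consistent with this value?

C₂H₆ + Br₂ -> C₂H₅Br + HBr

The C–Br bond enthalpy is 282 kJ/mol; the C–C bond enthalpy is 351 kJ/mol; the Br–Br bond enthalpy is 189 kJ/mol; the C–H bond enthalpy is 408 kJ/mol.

Let D be the H–Br bond energy.
Σ(broken) = 1×189 + 1×351 + 6×408 = 2988
Σ(formed) = 1×282 + 1×351 + 5×408 + 1×D = 2673 + D
ΔH = Σ(broken) − Σ(formed) = (2988) − (2673 + D) = +315 − D
Setting this equal to −59 kJ gives D = 374 kJ/mol.

D(H–Br) ≈ 374 kJ/mol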